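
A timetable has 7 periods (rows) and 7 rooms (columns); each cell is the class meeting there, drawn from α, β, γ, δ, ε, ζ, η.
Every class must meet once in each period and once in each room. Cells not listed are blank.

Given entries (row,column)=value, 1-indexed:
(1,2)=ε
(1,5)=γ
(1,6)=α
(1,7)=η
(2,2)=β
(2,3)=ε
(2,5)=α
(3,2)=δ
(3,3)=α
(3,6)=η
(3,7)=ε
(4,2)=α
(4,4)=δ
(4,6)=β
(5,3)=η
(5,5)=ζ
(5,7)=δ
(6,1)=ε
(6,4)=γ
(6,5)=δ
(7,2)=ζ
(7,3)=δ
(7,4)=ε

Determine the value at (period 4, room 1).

η

Period 3, room 5: period 3 has {α, δ, ε, η} and room 5 has {α, γ, δ, ζ}, leaving only β.
Period 3, room 4: period 3 has {α, β, δ, ε, η} and room 4 has {γ, δ, ε}, leaving only ζ.
Period 1, room 4: period 1 has {α, γ, ε, η} and room 4 has {γ, δ, ε, ζ}, leaving only β.
Period 1, room 3: period 1 has {α, β, γ, ε, η} and room 3 has {α, δ, ε, η}, leaving only ζ.
Period 1, room 1: period 1 has {α, β, γ, ε, ζ, η} and room 1 has {ε}, leaving only δ.
Period 2, room 4: period 2 has {α, β, ε} and room 4 has {β, γ, δ, ε, ζ}, leaving only η.
Period 3, room 1: period 3 has {α, β, δ, ε, ζ, η} and room 1 has {δ, ε}, leaving only γ.
Period 2, room 1: period 2 has {α, β, ε, η} and room 1 has {γ, δ, ε}, leaving only ζ.
Period 4 already has {α, β, δ} and room 1 already has {γ, δ, ε, ζ}, so period 4, room 1 must be η.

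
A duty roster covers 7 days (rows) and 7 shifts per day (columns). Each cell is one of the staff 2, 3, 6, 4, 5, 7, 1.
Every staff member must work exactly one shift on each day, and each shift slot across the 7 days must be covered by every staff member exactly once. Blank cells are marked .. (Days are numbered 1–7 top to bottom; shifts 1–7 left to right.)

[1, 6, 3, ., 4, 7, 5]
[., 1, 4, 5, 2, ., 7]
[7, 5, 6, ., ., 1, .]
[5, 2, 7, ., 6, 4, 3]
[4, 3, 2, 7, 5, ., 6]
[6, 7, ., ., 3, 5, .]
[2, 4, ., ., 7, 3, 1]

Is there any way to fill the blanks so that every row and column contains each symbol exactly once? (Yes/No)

No

Day 3, shift 5: day 3 together with shift 5 already contain {2, 3, 6, 4, 5, 7, 1} — every symbol — so nothing can go there. The grid has no valid completion.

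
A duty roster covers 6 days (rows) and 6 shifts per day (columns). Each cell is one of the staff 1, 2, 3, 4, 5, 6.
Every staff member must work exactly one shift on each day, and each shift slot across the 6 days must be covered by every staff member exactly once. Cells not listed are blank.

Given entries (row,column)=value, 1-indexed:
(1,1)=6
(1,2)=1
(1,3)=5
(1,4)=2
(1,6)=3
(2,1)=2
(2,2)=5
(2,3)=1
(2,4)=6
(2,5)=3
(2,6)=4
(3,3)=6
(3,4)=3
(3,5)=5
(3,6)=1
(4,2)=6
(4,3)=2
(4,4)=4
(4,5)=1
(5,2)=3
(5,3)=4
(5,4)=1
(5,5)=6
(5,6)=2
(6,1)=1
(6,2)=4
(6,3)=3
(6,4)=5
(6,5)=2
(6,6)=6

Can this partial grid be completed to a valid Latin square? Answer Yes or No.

Yes

No day or shift among the givens repeats a symbol, and propagating forced cells runs into no contradiction.
One valid completion exists (for instance, 6 1 5 2 4 3 / 2 5 1 6 3 4 / 4 2 6 3 5 1 / 3 6 2 4 1 5 / 5 3 4 1 6 2 / 1 4 3 5 2 6).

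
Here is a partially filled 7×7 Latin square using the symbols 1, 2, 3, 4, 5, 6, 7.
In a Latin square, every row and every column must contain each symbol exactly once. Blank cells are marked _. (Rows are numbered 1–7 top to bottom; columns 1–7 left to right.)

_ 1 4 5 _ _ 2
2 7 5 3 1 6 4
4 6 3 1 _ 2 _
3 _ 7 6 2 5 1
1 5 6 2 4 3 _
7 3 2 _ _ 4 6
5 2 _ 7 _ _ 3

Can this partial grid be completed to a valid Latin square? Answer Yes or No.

Row 6, column 4: row 6 together with column 4 already contain {1, 2, 3, 4, 5, 6, 7} — every symbol — so nothing can go there. The grid has no valid completion.

No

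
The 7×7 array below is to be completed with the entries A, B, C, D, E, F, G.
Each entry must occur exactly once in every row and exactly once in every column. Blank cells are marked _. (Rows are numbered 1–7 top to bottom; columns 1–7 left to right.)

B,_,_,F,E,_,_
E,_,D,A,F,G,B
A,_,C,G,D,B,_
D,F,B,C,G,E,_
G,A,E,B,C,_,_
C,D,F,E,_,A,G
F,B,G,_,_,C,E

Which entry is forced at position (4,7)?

A

Row 4 already has {B, C, D, E, F, G} and column 7 already has {B, E, G}, so row 4, column 7 must be A.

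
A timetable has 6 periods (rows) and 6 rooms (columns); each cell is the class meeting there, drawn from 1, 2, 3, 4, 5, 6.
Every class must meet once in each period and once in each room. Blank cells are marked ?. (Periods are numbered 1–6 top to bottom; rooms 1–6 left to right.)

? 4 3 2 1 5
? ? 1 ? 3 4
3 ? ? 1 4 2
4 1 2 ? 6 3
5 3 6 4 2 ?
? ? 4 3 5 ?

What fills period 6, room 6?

6

Period 1, room 1: period 1 has {1, 2, 3, 4, 5} and room 1 has {3, 4, 5}, leaving only 6.
Period 2, room 1: period 2 has {1, 3, 4} and room 1 has {3, 4, 5, 6}, leaving only 2.
Period 3, room 3: period 3 has {1, 2, 3, 4} and room 3 has {1, 2, 3, 4, 6}, leaving only 5.
Period 3, room 2: period 3 has {1, 2, 3, 4, 5} and room 2 has {1, 3, 4}, leaving only 6.
Period 2, room 2: period 2 has {1, 2, 3, 4} and room 2 has {1, 3, 4, 6}, leaving only 5.
Period 2, room 4: period 2 has {1, 2, 3, 4, 5} and room 4 has {1, 2, 3, 4}, leaving only 6.
Period 4, room 4: period 4 has {1, 2, 3, 4, 6} and room 4 has {1, 2, 3, 4, 6}, leaving only 5.
Period 5, room 6: period 5 has {2, 3, 4, 5, 6} and room 6 has {2, 3, 4, 5}, leaving only 1.
Period 6 already has {3, 4, 5} and room 6 already has {1, 2, 3, 4, 5}, so period 6, room 6 must be 6.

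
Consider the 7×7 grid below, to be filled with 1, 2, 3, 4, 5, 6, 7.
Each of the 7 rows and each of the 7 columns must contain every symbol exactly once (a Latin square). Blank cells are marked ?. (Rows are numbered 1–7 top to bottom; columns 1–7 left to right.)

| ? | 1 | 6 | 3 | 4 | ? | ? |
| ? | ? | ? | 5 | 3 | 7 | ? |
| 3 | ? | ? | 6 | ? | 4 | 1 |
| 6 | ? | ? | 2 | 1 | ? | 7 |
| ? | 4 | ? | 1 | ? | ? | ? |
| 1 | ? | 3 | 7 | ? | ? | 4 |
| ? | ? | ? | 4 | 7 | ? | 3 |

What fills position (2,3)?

Row 2, column 3 is narrowed to {1, 2, 4}.
If it were 2, then row 2, column 7 would be left with no valid symbol.
If it were 4, then row 2, column 7 would be left with no valid symbol.
So row 2, column 3 must be 1.

1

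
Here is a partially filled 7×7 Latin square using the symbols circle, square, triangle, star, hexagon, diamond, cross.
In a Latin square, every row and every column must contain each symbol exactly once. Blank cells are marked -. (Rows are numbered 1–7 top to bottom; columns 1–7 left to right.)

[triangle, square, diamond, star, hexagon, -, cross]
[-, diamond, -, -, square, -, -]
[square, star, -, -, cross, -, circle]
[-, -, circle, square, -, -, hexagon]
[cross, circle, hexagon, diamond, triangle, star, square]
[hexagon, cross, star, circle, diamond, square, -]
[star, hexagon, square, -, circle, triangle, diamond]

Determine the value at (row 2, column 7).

star

Row 1, column 6: row 1 has {square, triangle, star, hexagon, diamond, cross} and column 6 has {square, triangle, star}, leaving only circle.
Row 2, column 1: row 2 has {square, diamond} and column 1 has {square, triangle, star, hexagon, cross}, leaving only circle.
Row 3, column 3: row 3 has {circle, square, star, cross} and column 3 has {circle, square, star, hexagon, diamond}, leaving only triangle.
Row 2, column 3: row 2 has {circle, square, diamond} and column 3 has {circle, square, triangle, star, hexagon, diamond}, leaving only cross.
Row 2, column 6: row 2 has {circle, square, diamond, cross} and column 6 has {circle, square, triangle, star}, leaving only hexagon.
Row 2, column 4: row 2 has {circle, square, hexagon, diamond, cross} and column 4 has {circle, square, star, diamond}, leaving only triangle.
Row 2 already has {circle, square, triangle, hexagon, diamond, cross} and column 7 already has {circle, square, hexagon, diamond, cross}, so row 2, column 7 must be star.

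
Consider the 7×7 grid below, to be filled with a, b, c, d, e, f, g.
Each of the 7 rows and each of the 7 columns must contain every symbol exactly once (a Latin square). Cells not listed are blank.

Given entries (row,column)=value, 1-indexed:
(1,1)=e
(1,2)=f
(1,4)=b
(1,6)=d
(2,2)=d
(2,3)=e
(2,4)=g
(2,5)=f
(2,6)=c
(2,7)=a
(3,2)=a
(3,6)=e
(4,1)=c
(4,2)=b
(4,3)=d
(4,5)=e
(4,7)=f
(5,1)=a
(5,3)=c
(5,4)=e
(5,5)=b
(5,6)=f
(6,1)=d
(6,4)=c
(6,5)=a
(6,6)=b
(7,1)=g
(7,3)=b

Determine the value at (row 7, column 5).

Row 2, column 1: row 2 has {a, c, d, e, f, g} and column 1 has {a, c, d, e, g}, leaving only b.
Row 3, column 1: row 3 has {a, e} and column 1 has {a, b, c, d, e, g}, leaving only f.
Row 3, column 3: row 3 has {a, e, f} and column 3 has {b, c, d, e}, leaving only g.
Row 1, column 3: row 1 has {b, d, e, f} and column 3 has {b, c, d, e, g}, leaving only a.
Row 3, column 4: row 3 has {a, e, f, g} and column 4 has {b, c, e, g}, leaving only d.
Row 3, column 5: row 3 has {a, d, e, f, g} and column 5 has {a, b, e, f}, leaving only c.
Row 7 already has {b, g} and column 5 already has {a, b, c, e, f}, so row 7, column 5 must be d.

d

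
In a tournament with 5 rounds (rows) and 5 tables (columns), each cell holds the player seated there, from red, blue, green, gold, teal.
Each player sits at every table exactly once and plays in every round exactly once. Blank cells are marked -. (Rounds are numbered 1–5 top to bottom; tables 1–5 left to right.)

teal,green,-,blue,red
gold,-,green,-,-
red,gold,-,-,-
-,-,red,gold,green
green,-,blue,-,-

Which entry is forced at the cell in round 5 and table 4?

teal

Round 1, table 3: round 1 has {red, blue, green, teal} and table 3 has {red, blue, green}, leaving only gold.
Round 3, table 3: round 3 has {red, gold} and table 3 has {red, blue, green, gold}, leaving only teal.
Round 3, table 4: round 3 has {red, gold, teal} and table 4 has {blue, gold}, leaving only green.
Round 3, table 5: round 3 has {red, green, gold, teal} and table 5 has {red, green}, leaving only blue.
Round 2, table 5: round 2 has {green, gold} and table 5 has {red, blue, green}, leaving only teal.
Round 2, table 4: round 2 has {green, gold, teal} and table 4 has {blue, green, gold}, leaving only red.
Round 5 already has {blue, green} and table 4 already has {red, blue, green, gold}, so round 5, table 4 must be teal.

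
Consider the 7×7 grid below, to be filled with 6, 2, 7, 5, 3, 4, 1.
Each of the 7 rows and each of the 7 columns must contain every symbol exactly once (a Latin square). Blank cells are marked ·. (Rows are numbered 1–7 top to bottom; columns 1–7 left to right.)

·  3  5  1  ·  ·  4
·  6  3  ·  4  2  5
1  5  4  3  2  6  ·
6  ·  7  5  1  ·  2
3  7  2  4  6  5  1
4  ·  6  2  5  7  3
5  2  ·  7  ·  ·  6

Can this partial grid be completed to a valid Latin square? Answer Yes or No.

No

Row 1, column 6: row 1 together with column 6 already contain {6, 2, 7, 5, 3, 4, 1} — every symbol — so nothing can go there. The grid has no valid completion.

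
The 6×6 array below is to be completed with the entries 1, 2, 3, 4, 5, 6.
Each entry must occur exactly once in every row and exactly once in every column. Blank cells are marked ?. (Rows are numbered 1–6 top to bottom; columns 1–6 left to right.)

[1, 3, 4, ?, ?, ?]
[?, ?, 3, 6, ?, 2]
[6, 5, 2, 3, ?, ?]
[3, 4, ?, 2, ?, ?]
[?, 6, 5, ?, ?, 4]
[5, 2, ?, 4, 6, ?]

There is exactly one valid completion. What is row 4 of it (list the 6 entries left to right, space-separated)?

3 4 6 2 1 5

Row 1, column 4: row 1 has {1, 3, 4} and column 4 has {2, 3, 4, 6}, leaving only 5.
Row 1, column 5: row 1 has {1, 3, 4, 5} and column 5 has {6}, leaving only 2.
Row 1, column 6: row 1 has {1, 2, 3, 4, 5} and column 6 has {2, 4}, leaving only 6.
Row 2, column 1: row 2 has {2, 3, 6} and column 1 has {1, 3, 5, 6}, leaving only 4.
Row 2, column 2: row 2 has {2, 3, 4, 6} and column 2 has {2, 3, 4, 5, 6}, leaving only 1.
Row 2, column 5: row 2 has {1, 2, 3, 4, 6} and column 5 has {2, 6}, leaving only 5.
Row 4, column 5: row 4 has {2, 3, 4} and column 5 has {2, 5, 6}, leaving only 1.
Row 4, column 3: row 4 has {1, 2, 3, 4} and column 3 has {2, 3, 4, 5}, leaving only 6.
Row 4, column 6: row 4 has {1, 2, 3, 4, 6} and column 6 has {2, 4, 6}, leaving only 5.
So row 4 reads: 3 4 6 2 1 5.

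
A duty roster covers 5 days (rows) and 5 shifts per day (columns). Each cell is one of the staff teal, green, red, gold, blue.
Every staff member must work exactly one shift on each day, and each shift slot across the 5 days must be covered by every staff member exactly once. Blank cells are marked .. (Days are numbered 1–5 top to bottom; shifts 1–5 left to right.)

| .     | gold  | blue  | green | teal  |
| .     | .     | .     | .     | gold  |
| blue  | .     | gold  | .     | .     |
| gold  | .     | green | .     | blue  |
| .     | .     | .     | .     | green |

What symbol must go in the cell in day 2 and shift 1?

green

Day 1, shift 1: day 1 has {teal, green, gold, blue} and shift 1 has {gold, blue}, leaving only red.
Day 3, shift 5: day 3 has {gold, blue} and shift 5 has {teal, green, gold, blue}, leaving only red.
Day 3, shift 4: day 3 has {red, gold, blue} and shift 4 has {green}, leaving only teal.
Day 3, shift 2: day 3 has {teal, red, gold, blue} and shift 2 has {gold}, leaving only green.
Day 4, shift 4: day 4 has {green, gold, blue} and shift 4 has {teal, green}, leaving only red.
Day 2, shift 4: day 2 has {gold} and shift 4 has {teal, green, red}, leaving only blue.
Day 4, shift 2: day 4 has {green, red, gold, blue} and shift 2 has {green, gold}, leaving only teal.
Day 2, shift 2: day 2 has {gold, blue} and shift 2 has {teal, green, gold}, leaving only red.
Day 2, shift 3: day 2 has {red, gold, blue} and shift 3 has {green, gold, blue}, leaving only teal.
Day 2 already has {teal, red, gold, blue} and shift 1 already has {red, gold, blue}, so day 2, shift 1 must be green.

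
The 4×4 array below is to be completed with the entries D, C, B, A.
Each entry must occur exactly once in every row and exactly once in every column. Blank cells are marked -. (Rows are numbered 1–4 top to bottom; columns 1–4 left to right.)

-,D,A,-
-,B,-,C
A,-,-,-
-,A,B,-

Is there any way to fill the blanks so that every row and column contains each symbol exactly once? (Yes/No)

Row 1, column 4: row 1 has {D, A} and column 4 has {C}, so it must be B.
Row 1, column 1: row 1 has {D, B, A} and column 1 has {A}, so it must be C.
Row 2, column 1: row 2 has {C, B} and column 1 has {C, A}, so it must be D.
Now row 2, column 3: row 2 together with column 3 already contain {D, C, B, A} — every symbol — so nothing can go there. The grid has no valid completion.

No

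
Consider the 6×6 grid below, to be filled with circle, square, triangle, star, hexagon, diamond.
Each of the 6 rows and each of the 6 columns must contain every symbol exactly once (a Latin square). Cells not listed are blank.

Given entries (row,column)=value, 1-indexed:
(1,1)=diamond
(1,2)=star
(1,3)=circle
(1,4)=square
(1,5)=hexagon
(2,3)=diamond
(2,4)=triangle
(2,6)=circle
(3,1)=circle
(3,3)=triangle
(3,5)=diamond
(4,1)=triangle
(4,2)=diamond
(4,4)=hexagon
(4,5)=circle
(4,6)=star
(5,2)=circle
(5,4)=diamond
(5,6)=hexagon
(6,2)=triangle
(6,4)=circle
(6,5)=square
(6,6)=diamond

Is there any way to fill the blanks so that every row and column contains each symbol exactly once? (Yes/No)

Yes

No row or column among the givens repeats a symbol, and propagating forced cells runs into no contradiction.
One valid completion exists (for instance, diamond star circle square hexagon triangle / hexagon square diamond triangle star circle / circle hexagon triangle star diamond square / triangle diamond square hexagon circle star / square circle star diamond triangle hexagon / star triangle hexagon circle square diamond).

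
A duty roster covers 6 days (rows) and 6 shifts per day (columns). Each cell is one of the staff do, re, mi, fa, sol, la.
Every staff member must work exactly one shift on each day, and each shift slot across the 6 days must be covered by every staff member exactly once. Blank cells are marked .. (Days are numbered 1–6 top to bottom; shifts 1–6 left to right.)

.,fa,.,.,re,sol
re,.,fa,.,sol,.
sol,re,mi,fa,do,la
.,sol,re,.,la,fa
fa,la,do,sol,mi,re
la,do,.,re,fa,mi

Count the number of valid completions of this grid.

2

Day 1, shift 1: eliminating its day and shift leaves {do, mi}.
Day 1, shift 3: eliminating its day and shift leaves {la}.
Day 1, shift 4: eliminating its day and shift leaves {do, mi, la}.
Day 2, shift 2: eliminating its day and shift leaves {mi}.
Day 2, shift 4: eliminating its day and shift leaves {do, mi, la}.
Day 2, shift 6: eliminating its day and shift leaves {do}.
Day 4, shift 1: eliminating its day and shift leaves {do, mi}.
Day 4, shift 4: eliminating its day and shift leaves {do, mi}.
Day 6, shift 3: eliminating its day and shift leaves {sol}.
Enumerating the assignments across these blanks that avoid any day or shift repeat gives 2 completions.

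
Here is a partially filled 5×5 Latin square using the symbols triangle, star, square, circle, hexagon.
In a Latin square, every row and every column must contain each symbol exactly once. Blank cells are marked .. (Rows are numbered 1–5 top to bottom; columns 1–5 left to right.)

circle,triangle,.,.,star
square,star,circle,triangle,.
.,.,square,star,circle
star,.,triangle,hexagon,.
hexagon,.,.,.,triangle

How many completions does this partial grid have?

Row 1, column 3: eliminating its row and column leaves {hexagon}.
Row 1, column 4: eliminating its row and column leaves {square}.
Row 2, column 5: eliminating its row and column leaves {hexagon}.
Row 3, column 1: eliminating its row and column leaves {triangle}.
Row 3, column 2: eliminating its row and column leaves {hexagon}.
Row 4, column 2: eliminating its row and column leaves {square, circle}.
Row 4, column 5: eliminating its row and column leaves {square}.
Row 5, column 2: eliminating its row and column leaves {square, circle}.
Row 5, column 3: eliminating its row and column leaves {star}.
Row 5, column 4: eliminating its row and column leaves {square, circle}.
Only one assignment across all blanks avoids any row or column repeat, giving 1 completion.

1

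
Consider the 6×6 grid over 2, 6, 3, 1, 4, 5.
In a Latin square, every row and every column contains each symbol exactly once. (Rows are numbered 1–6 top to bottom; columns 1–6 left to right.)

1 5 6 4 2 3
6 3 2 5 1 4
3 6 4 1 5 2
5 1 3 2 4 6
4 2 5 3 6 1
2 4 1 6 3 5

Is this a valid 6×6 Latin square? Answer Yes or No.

Yes

Each row is a permutation of the 6 symbols, and so is each column.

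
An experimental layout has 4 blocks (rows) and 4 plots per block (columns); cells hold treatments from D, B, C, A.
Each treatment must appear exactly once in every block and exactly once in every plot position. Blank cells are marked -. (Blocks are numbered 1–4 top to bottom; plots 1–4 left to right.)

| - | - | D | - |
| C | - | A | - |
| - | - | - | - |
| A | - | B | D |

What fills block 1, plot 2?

A

Block 1, plot 1: block 1 has {D} and plot 1 has {C, A}, leaving only B.
Block 2, plot 4: block 2 has {C, A} and plot 4 has {D}, leaving only B.
Block 2, plot 2: block 2 has {B, C, A} and plot 2 has {}, leaving only D.
Block 3, plot 1: block 3 has {} and plot 1 has {B, C, A}, leaving only D.
Block 3, plot 3: block 3 has {D} and plot 3 has {D, B, A}, leaving only C.
Block 3, plot 4: block 3 has {D, C} and plot 4 has {D, B}, leaving only A.
Block 1, plot 4: block 1 has {D, B} and plot 4 has {D, B, A}, leaving only C.
Block 1 already has {D, B, C} and plot 2 already has {D}, so block 1, plot 2 must be A.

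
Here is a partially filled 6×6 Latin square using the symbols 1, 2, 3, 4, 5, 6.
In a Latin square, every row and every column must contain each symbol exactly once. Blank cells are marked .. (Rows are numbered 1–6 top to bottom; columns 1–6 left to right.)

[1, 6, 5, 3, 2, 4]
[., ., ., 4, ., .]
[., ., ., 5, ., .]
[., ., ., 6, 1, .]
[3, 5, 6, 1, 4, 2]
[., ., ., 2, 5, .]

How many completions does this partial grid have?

32

Row 2, column 1: eliminating its row and column leaves {2, 5, 6}.
Row 2, column 2: eliminating its row and column leaves {1, 2, 3}.
Row 2, column 3: eliminating its row and column leaves {1, 2, 3}.
Row 2, column 5: eliminating its row and column leaves {3, 6}.
Row 2, column 6: eliminating its row and column leaves {1, 3, 5, 6}.
Row 3, column 1: eliminating its row and column leaves {2, 4, 6}.
Row 3, column 2: eliminating its row and column leaves {1, 2, 3, 4}.
Row 3, column 3: eliminating its row and column leaves {1, 2, 3, 4}.
Row 3, column 5: eliminating its row and column leaves {3, 6}.
Row 3, column 6: eliminating its row and column leaves {1, 3, 6}.
Row 4, column 1: eliminating its row and column leaves {2, 4, 5}.
Row 4, column 2: eliminating its row and column leaves {2, 3, 4}.
Row 4, column 3: eliminating its row and column leaves {2, 3, 4}.
Row 4, column 6: eliminating its row and column leaves {3, 5}.
Row 6, column 1: eliminating its row and column leaves {4, 6}.
Row 6, column 2: eliminating its row and column leaves {1, 3, 4}.
Row 6, column 3: eliminating its row and column leaves {1, 3, 4}.
Row 6, column 6: eliminating its row and column leaves {1, 3, 6}.
Enumerating the assignments across these blanks that avoid any row or column repeat gives 32 completions.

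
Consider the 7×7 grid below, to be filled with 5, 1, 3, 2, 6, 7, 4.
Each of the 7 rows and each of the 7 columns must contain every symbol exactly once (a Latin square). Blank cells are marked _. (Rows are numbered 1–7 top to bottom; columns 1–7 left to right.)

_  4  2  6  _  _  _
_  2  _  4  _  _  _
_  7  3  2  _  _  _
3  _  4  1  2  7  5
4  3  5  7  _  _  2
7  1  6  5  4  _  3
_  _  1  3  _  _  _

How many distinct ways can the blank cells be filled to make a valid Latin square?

14

Row 1, column 1: eliminating its row and column leaves {5, 1}.
Row 1, column 5: eliminating its row and column leaves {5, 1, 3, 7}.
Row 1, column 6: eliminating its row and column leaves {5, 1, 3}.
Row 1, column 7: eliminating its row and column leaves {1, 7}.
Row 2, column 1: eliminating its row and column leaves {5, 1, 6}.
Row 2, column 3: eliminating its row and column leaves {7}.
Row 2, column 5: eliminating its row and column leaves {5, 1, 3, 6, 7}.
Row 2, column 6: eliminating its row and column leaves {5, 1, 3, 6}.
Row 2, column 7: eliminating its row and column leaves {1, 6, 7}.
Row 3, column 1: eliminating its row and column leaves {5, 1, 6}.
Row 3, column 5: eliminating its row and column leaves {5, 1, 6}.
Row 3, column 6: eliminating its row and column leaves {5, 1, 6, 4}.
Row 3, column 7: eliminating its row and column leaves {1, 6, 4}.
Row 4, column 2: eliminating its row and column leaves {6}.
Row 5, column 5: eliminating its row and column leaves {1, 6}.
Row 5, column 6: eliminating its row and column leaves {1, 6}.
Row 6, column 6: eliminating its row and column leaves {2}.
Row 7, column 1: eliminating its row and column leaves {5, 2, 6}.
Row 7, column 2: eliminating its row and column leaves {5, 6}.
Row 7, column 5: eliminating its row and column leaves {5, 6, 7}.
Row 7, column 6: eliminating its row and column leaves {5, 2, 6, 4}.
Row 7, column 7: eliminating its row and column leaves {6, 7, 4}.
Enumerating the assignments across these blanks that avoid any row or column repeat gives 14 completions.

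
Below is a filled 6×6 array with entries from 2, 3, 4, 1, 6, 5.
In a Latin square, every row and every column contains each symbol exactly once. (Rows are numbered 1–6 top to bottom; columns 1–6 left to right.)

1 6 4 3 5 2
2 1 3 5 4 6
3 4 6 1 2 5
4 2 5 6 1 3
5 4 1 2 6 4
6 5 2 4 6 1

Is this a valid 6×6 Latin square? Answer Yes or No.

Row 5 contains 4 twice (at columns 2 and 6); row 6 is also not a permutation.

No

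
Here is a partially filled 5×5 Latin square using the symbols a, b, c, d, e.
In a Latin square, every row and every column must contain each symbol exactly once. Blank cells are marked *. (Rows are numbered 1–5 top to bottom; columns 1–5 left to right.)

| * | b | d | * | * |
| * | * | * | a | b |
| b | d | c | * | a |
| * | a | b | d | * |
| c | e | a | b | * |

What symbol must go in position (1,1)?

Row 2, column 2: row 2 has {a, b} and column 2 has {a, b, d, e}, leaving only c.
Row 2, column 3: row 2 has {a, b, c} and column 3 has {a, b, c, d}, leaving only e.
Row 2, column 1: row 2 has {a, b, c, e} and column 1 has {b, c}, leaving only d.
Row 3, column 4: row 3 has {a, b, c, d} and column 4 has {a, b, d}, leaving only e.
Row 1, column 4: row 1 has {b, d} and column 4 has {a, b, d, e}, leaving only c.
Row 1, column 5: row 1 has {b, c, d} and column 5 has {a, b}, leaving only e.
Row 1 already has {b, c, d, e} and column 1 already has {b, c, d}, so row 1, column 1 must be a.

a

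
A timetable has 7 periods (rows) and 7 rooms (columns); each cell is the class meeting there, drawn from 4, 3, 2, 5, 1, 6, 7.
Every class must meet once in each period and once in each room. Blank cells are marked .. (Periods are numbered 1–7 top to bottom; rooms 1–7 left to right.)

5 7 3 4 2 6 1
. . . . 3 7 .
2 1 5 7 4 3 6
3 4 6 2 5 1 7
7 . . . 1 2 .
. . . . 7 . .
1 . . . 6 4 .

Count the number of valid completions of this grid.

Period 2, room 1: eliminating its period and room leaves {4, 6}.
Period 2, room 2: eliminating its period and room leaves {2, 5, 6}.
Period 2, room 3: eliminating its period and room leaves {4, 2, 1}.
Period 2, room 4: eliminating its period and room leaves {5, 1, 6}.
Period 2, room 7: eliminating its period and room leaves {4, 2, 5}.
Period 5, room 2: eliminating its period and room leaves {3, 5, 6}.
Period 5, room 3: eliminating its period and room leaves {4}.
Period 5, room 4: eliminating its period and room leaves {3, 5, 6}.
Period 5, room 7: eliminating its period and room leaves {4, 3, 5}.
Period 6, room 1: eliminating its period and room leaves {4, 6}.
Period 6, room 2: eliminating its period and room leaves {3, 2, 5, 6}.
Period 6, room 3: eliminating its period and room leaves {4, 2, 1}.
Period 6, room 4: eliminating its period and room leaves {3, 5, 1, 6}.
Period 6, room 6: eliminating its period and room leaves {5}.
Period 6, room 7: eliminating its period and room leaves {4, 3, 2, 5}.
Period 7, room 2: eliminating its period and room leaves {3, 2, 5}.
Period 7, room 3: eliminating its period and room leaves {2, 7}.
Period 7, room 4: eliminating its period and room leaves {3, 5}.
Period 7, room 7: eliminating its period and room leaves {3, 2, 5}.
Enumerating the assignments across these blanks that avoid any period or room repeat gives 10 completions.

10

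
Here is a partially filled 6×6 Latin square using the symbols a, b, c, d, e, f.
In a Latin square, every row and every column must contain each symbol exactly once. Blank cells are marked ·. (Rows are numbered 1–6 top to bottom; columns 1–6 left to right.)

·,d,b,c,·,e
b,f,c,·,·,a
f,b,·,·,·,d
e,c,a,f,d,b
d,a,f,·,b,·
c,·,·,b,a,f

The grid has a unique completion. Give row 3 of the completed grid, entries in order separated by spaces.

f b e a c d

Row 3, column 3: row 3 has {b, d, f} and column 3 has {a, b, c, f}, leaving only e.
Row 3, column 4: row 3 has {b, d, e, f} and column 4 has {b, c, f}, leaving only a.
Row 3, column 5: row 3 has {a, b, d, e, f} and column 5 has {a, b, d}, leaving only c.
So row 3 reads: f b e a c d.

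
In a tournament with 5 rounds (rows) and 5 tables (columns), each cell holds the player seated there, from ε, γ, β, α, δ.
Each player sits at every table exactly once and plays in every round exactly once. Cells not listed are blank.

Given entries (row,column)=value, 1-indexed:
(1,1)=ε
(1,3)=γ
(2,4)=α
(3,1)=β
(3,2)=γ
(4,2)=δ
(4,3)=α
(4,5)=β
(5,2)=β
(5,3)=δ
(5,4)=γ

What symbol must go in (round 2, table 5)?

Round 1, table 2: round 1 has {ε, γ} and table 2 has {γ, β, δ}, leaving only α.
Round 1, table 5: round 1 has {ε, γ, α} and table 5 has {β}, leaving only δ.
Round 1, table 4: round 1 has {ε, γ, α, δ} and table 4 has {γ, α}, leaving only β.
Round 2, table 2: round 2 has {α} and table 2 has {γ, β, α, δ}, leaving only ε.
Round 2 already has {ε, α} and table 5 already has {β, δ}, so round 2, table 5 must be γ.

γ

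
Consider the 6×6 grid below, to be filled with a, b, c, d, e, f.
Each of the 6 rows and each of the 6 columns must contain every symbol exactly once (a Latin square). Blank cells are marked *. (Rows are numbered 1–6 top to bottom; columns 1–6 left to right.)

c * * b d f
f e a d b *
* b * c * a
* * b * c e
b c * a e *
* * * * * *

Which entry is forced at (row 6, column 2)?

Row 1, column 2: row 1 has {b, c, d, f} and column 2 has {b, c, e}, leaving only a.
Row 1, column 3: row 1 has {a, b, c, d, f} and column 3 has {a, b}, leaving only e.
Row 2, column 6: row 2 has {a, b, d, e, f} and column 6 has {a, e, f}, leaving only c.
Row 3, column 5: row 3 has {a, b, c} and column 5 has {b, c, d, e}, leaving only f.
Row 3, column 3: row 3 has {a, b, c, f} and column 3 has {a, b, e}, leaving only d.
Row 3, column 1: row 3 has {a, b, c, d, f} and column 1 has {b, c, f}, leaving only e.
Row 4, column 4: row 4 has {b, c, e} and column 4 has {a, b, c, d}, leaving only f.
Row 4, column 2: row 4 has {b, c, e, f} and column 2 has {a, b, c, e}, leaving only d.
Row 6 already has {} and column 2 already has {a, b, c, d, e}, so row 6, column 2 must be f.

f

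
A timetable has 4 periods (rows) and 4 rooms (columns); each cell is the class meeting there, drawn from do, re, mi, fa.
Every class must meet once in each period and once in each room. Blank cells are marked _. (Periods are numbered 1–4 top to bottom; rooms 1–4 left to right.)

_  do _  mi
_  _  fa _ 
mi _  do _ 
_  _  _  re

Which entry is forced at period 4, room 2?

Period 1, room 3: period 1 has {do, mi} and room 3 has {do, fa}, leaving only re.
Period 1, room 1: period 1 has {do, re, mi} and room 1 has {mi}, leaving only fa.
Period 2, room 4: period 2 has {fa} and room 4 has {re, mi}, leaving only do.
Period 2, room 1: period 2 has {do, fa} and room 1 has {mi, fa}, leaving only re.
Period 2, room 2: period 2 has {do, re, fa} and room 2 has {do}, leaving only mi.
Period 4 already has {re} and room 2 already has {do, mi}, so period 4, room 2 must be fa.

fa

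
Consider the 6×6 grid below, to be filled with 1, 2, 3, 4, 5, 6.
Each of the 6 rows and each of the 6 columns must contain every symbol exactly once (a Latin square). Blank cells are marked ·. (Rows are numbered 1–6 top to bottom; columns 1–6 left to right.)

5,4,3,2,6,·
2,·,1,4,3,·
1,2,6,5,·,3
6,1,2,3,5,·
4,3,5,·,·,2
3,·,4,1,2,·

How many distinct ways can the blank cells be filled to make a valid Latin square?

Row 1, column 6: eliminating its row and column leaves {1}.
Row 2, column 2: eliminating its row and column leaves {5, 6}.
Row 2, column 6: eliminating its row and column leaves {5, 6}.
Row 3, column 5: eliminating its row and column leaves {4}.
Row 4, column 6: eliminating its row and column leaves {4}.
Row 5, column 4: eliminating its row and column leaves {6}.
Row 5, column 5: eliminating its row and column leaves {1}.
Row 6, column 2: eliminating its row and column leaves {5, 6}.
Row 6, column 6: eliminating its row and column leaves {5, 6}.
Enumerating the assignments across these blanks that avoid any row or column repeat gives 2 completions.

2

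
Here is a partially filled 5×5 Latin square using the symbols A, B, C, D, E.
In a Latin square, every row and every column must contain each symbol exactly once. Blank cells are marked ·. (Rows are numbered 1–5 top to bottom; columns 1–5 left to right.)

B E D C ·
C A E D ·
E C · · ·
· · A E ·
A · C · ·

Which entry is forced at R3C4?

Row 1, column 5: row 1 has {B, C, D, E} and column 5 has {}, leaving only A.
Row 2, column 5: row 2 has {A, C, D, E} and column 5 has {A}, leaving only B.
Row 3, column 3: row 3 has {C, E} and column 3 has {A, C, D, E}, leaving only B.
Row 3 already has {B, C, E} and column 4 already has {C, D, E}, so row 3, column 4 must be A.

A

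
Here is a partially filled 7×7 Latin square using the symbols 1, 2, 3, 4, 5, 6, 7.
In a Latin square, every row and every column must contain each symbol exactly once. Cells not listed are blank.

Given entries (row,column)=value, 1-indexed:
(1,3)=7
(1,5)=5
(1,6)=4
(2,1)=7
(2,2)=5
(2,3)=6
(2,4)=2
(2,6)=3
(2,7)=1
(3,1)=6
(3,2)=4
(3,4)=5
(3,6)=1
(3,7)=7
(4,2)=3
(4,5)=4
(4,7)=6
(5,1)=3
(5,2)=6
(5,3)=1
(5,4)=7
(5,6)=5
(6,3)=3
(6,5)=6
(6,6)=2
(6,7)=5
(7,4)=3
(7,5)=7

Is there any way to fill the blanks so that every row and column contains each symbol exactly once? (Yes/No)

Row 2, column 5: row 2 together with column 5 already contain {1, 2, 3, 4, 5, 6, 7} — every symbol — so nothing can go there. The grid has no valid completion.

No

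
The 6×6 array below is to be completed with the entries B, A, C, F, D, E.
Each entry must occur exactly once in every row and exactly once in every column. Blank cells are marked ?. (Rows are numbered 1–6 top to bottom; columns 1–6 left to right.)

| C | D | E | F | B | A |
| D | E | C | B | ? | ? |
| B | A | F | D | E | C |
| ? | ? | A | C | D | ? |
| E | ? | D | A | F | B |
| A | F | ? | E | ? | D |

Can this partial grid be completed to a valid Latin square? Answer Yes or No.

No row or column among the givens repeats a symbol, and propagating forced cells runs into no contradiction.
One valid completion exists (for instance, C D E F B A / D E C B A F / B A F D E C / F B A C D E / E C D A F B / A F B E C D).

Yes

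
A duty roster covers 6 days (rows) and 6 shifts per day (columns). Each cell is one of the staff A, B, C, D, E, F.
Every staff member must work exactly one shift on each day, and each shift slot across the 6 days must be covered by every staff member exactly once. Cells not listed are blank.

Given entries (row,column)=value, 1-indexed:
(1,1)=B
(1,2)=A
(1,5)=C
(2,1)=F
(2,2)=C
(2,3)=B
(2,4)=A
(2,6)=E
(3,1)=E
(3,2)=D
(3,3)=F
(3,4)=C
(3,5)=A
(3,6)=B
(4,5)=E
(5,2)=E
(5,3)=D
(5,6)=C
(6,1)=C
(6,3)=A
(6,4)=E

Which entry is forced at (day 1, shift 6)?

Day 1, shift 3: day 1 has {A, B, C} and shift 3 has {A, B, D, F}, leaving only E.
Day 2, shift 5: day 2 has {A, B, C, E, F} and shift 5 has {A, C, E}, leaving only D.
Day 4, shift 3: day 4 has {E} and shift 3 has {A, B, D, E, F}, leaving only C.
Day 5, shift 1: day 5 has {C, D, E} and shift 1 has {B, C, E, F}, leaving only A.
Day 4, shift 1: day 4 has {C, E} and shift 1 has {A, B, C, E, F}, leaving only D.
Day 1, shift 6 is narrowed to {D, F}.
If it were D, then day 5, shift 4 would be left with no valid symbol.
So day 1, shift 6 must be F.

F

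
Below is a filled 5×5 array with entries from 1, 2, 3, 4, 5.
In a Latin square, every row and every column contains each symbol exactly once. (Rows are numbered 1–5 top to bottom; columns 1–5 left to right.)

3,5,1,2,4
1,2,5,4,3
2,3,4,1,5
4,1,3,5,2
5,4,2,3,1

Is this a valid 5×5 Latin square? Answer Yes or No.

Yes

Each row is a permutation of the 5 symbols, and so is each column.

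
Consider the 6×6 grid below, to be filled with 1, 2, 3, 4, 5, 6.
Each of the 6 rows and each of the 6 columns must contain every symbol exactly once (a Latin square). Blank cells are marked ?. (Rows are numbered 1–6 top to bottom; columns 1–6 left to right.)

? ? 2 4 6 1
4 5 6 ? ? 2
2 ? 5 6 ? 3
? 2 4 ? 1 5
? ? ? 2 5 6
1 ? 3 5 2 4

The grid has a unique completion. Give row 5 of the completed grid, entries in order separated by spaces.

3 4 1 2 5 6

Row 5, column 1: row 5 has {2, 5, 6} and column 1 has {1, 2, 4}, leaving only 3.
Row 5, column 3: row 5 has {2, 3, 5, 6} and column 3 has {2, 3, 4, 5, 6}, leaving only 1.
Row 5, column 2: row 5 has {1, 2, 3, 5, 6} and column 2 has {2, 5}, leaving only 4.
So row 5 reads: 3 4 1 2 5 6.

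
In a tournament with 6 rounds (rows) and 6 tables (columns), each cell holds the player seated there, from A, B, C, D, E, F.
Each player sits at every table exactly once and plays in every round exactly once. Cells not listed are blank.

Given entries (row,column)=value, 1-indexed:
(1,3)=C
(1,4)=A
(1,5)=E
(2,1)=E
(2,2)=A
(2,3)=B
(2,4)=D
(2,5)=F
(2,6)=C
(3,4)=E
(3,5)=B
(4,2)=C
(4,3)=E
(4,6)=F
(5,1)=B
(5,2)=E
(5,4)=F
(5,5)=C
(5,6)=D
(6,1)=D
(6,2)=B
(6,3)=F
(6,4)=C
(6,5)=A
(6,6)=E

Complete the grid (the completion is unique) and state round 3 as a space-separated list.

C F D E B A

Round 3, table 6: round 3 has {B, E} and table 6 has {C, D, E, F}, leaving only A.
Round 3, table 3: round 3 has {A, B, E} and table 3 has {B, C, E, F}, leaving only D.
Round 3, table 2: round 3 has {A, B, D, E} and table 2 has {A, B, C, E}, leaving only F.
Round 3, table 1: round 3 has {A, B, D, E, F} and table 1 has {B, D, E}, leaving only C.
So round 3 reads: C F D E B A.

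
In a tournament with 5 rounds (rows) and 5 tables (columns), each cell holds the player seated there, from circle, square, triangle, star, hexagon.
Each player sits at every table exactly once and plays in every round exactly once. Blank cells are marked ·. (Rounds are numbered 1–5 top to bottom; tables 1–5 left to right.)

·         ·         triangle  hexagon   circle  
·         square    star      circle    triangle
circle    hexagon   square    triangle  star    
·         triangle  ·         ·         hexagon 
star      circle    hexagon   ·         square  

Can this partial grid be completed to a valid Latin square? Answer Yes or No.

No

Round 5, table 4: round 5 together with table 4 already contain {circle, square, triangle, star, hexagon} — every symbol — so nothing can go there. The grid has no valid completion.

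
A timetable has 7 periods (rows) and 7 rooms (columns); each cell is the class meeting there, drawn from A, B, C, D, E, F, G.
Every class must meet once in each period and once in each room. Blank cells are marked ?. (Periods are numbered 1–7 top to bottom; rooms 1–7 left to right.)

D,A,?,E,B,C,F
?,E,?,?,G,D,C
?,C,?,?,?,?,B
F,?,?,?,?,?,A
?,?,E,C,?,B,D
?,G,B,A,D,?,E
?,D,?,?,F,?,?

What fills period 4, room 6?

Period 1, room 3: period 1 has {A, B, C, D, E, F} and room 3 has {B, E}, leaving only G.
Period 4, room 2: period 4 has {A, F} and room 2 has {A, C, D, E, G}, leaving only B.
Period 5, room 2: period 5 has {B, C, D, E} and room 2 has {A, B, C, D, E, G}, leaving only F.
Period 5, room 5: period 5 has {B, C, D, E, F} and room 5 has {B, D, F, G}, leaving only A.
Period 3, room 5: period 3 has {B, C} and room 5 has {A, B, D, F, G}, leaving only E.
Period 4, room 5: period 4 has {A, B, F} and room 5 has {A, B, D, E, F, G}, leaving only C.
Period 4, room 3: period 4 has {A, B, C, F} and room 3 has {B, E, G}, leaving only D.
Period 4, room 4: period 4 has {A, B, C, D, F} and room 4 has {A, C, E}, leaving only G.
Period 4 already has {A, B, C, D, F, G} and room 6 already has {B, C, D}, so period 4, room 6 must be E.

E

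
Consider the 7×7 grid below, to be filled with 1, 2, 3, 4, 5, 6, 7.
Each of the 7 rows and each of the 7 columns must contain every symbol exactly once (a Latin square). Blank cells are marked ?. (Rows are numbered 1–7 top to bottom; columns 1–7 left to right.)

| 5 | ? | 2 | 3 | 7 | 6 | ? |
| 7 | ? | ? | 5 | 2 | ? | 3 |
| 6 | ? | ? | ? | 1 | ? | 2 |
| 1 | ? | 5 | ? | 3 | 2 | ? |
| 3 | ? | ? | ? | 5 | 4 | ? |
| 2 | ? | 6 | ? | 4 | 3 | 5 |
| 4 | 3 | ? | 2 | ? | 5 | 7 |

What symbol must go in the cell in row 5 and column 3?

7

Row 2, column 6: row 2 has {2, 3, 5, 7} and column 6 has {2, 3, 4, 5, 6}, leaving only 1.
Row 2, column 3: row 2 has {1, 2, 3, 5, 7} and column 3 has {2, 5, 6}, leaving only 4.
Row 2, column 2: row 2 has {1, 2, 3, 4, 5, 7} and column 2 has {3}, leaving only 6.
Row 3, column 6: row 3 has {1, 2, 6} and column 6 has {1, 2, 3, 4, 5, 6}, leaving only 7.
Row 3, column 3: row 3 has {1, 2, 6, 7} and column 3 has {2, 4, 5, 6}, leaving only 3.
Row 3, column 4: row 3 has {1, 2, 3, 6, 7} and column 4 has {2, 3, 5}, leaving only 4.
Row 3, column 2: row 3 has {1, 2, 3, 4, 6, 7} and column 2 has {3, 6}, leaving only 5.
Row 7, column 3: row 7 has {2, 3, 4, 5, 7} and column 3 has {2, 3, 4, 5, 6}, leaving only 1.
Row 5 already has {3, 4, 5} and column 3 already has {1, 2, 3, 4, 5, 6}, so row 5, column 3 must be 7.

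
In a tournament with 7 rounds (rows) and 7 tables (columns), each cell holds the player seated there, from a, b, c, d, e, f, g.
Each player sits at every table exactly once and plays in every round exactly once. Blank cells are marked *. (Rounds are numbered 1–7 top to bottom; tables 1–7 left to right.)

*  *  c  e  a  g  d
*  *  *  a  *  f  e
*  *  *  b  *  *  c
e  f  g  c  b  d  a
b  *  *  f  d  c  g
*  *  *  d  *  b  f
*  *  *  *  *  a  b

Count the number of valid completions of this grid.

Round 1, table 1: eliminating its round and table leaves {f}.
Round 1, table 2: eliminating its round and table leaves {b}.
Round 2, table 1: eliminating its round and table leaves {c, d, g}.
Round 2, table 2: eliminating its round and table leaves {b, c, d, g}.
Round 2, table 3: eliminating its round and table leaves {b, d}.
Round 2, table 5: eliminating its round and table leaves {c, g}.
Round 3, table 1: eliminating its round and table leaves {a, d, f, g}.
Round 3, table 2: eliminating its round and table leaves {a, d, e, g}.
Round 3, table 3: eliminating its round and table leaves {a, d, e, f}.
Round 3, table 5: eliminating its round and table leaves {e, f, g}.
Round 3, table 6: eliminating its round and table leaves {e}.
Round 5, table 2: eliminating its round and table leaves {a, e}.
Round 5, table 3: eliminating its round and table leaves {a, e}.
Round 6, table 1: eliminating its round and table leaves {a, c, g}.
Round 6, table 2: eliminating its round and table leaves {a, c, e, g}.
Round 6, table 3: eliminating its round and table leaves {a, e}.
Round 6, table 5: eliminating its round and table leaves {c, e, g}.
Round 7, table 1: eliminating its round and table leaves {c, d, f, g}.
Round 7, table 2: eliminating its round and table leaves {c, d, e, g}.
Round 7, table 3: eliminating its round and table leaves {d, e, f}.
Round 7, table 4: eliminating its round and table leaves {g}.
Round 7, table 5: eliminating its round and table leaves {c, e, f, g}.
Enumerating the assignments across these blanks that avoid any round or table repeat gives 11 completions.

11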